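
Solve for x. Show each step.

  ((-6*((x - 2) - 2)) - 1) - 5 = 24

Step 1. [((-6*((x - 2) - 2)) - 1) - 5 = 24] -5 is outermost — add 5 both sides, so sub: (-6*((x - 2) - 2)) - 1 = 29.
Step 2. [(-6*((x - 2) - 2)) - 1 = 29] add 1: x sits inside (… - 1) ⇒ sub: -6*((x - 2) - 2) = 30.
Step 3. [-6*((x - 2) - 2) = 30] leading coefficient -6: divide by -6 ⇒ div: (x - 2) - 2 = -5.
Step 4. [(x - 2) - 2 = -5] 2 comes off first (add 2) ⇒ sub: x - 2 = -3.
Step 5. [x - 2 = -3] the outer -2 inverts by adding 2 ⇒ sub: x = -1.

Answer: x ∈ {-1}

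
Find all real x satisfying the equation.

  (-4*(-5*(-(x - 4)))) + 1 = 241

Step 1. [(-4*(-5*(-(x - 4)))) + 1 = 241] the outer +1 inverts by subtracting 1, so sub: -4*(-5*(-(x - 4))) = 240.
Step 2. [-4*(-5*(-(x - 4))) = 240] divide by the outer -4 ⇒ div: -5*(-(x - 4)) = -60.
Step 3. [-5*(-(x - 4)) = -60] divide by the outer -5 ⇒ div: -(x - 4) = 12.
Step 4. [-(x - 4) = 12] LHS negated; negate both sides. So neg: x - 4 = -12.
Step 5. [x - 4 = -12] the outer -4 inverts by adding 4 ⇒ sub: x = -8.

Answer: x ∈ {-8}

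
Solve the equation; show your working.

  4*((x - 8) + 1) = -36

Step 1. [4*((x - 8) + 1) = -36] LHS = 4·(…); ÷4 both sides, so div: (x - 8) + 1 = -9.
Step 2. [(x - 8) + 1 = -9] subtract 1: x sits inside (… + 1) ⇒ sub: x - 8 = -10.
Step 3. [x - 8 = -10] -8 is outermost — add 8 both sides, so sub: x = -2.

Answer: x ∈ {-2}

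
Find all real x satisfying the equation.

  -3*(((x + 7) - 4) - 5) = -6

Step 1. [-3*(((x + 7) - 4) - 5) = -6] divide by the outer -3, so div: ((x + 7) - 4) - 5 = 2.
Step 2. [((x + 7) - 4) - 5 = 2] add 5: x sits inside (… - 5), so sub: (x + 7) - 4 = 7.
Step 3. [(x + 7) - 4 = 7] the outer -4 inverts by adding 4. So sub: x + 7 = 11.
Step 4. [x + 7 = 11] the outer +7 inverts by subtracting 7, so sub: x = 4.

Answer: x ∈ {4}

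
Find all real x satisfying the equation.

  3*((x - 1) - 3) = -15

Step 1. [3*((x - 1) - 3) = -15] 3 out front; divide by 3 ⇒ div: (x - 1) - 3 = -5.
Step 2. [(x - 1) - 3 = -5] peel the -3: add 3 from each side, so sub: x - 1 = -2.
Step 3. [x - 1 = -2] peel the -1: add 1 from each side. So sub: x = -1.

Answer: x ∈ {-1}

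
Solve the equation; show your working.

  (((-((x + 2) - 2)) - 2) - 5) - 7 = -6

Step 1. [(((-((x + 2) - 2)) - 2) - 5) - 7 = -6] the outer -7 inverts by adding 7, so sub: ((-((x + 2) - 2)) - 2) - 5 = 1.
Step 2. [((-((x + 2) - 2)) - 2) - 5 = 1] the outer -5 inverts by adding 5. So sub: (-((x + 2) - 2)) - 2 = 6.
Step 3. [(-((x + 2) - 2)) - 2 = 6] add 2: x sits inside (… - 2) ⇒ sub: -((x + 2) - 2) = 8.
Step 4. [-((x + 2) - 2) = 8] leading − — multiply by −1. So neg: (x + 2) - 2 = -8.
Step 5. [(x + 2) - 2 = -8] 2 comes off first (add 2). So sub: x + 2 = -6.
Step 6. [x + 2 = -6] +2 is outermost — subtract 2 both sides ⇒ sub: x = -8.

Answer: x ∈ {-8}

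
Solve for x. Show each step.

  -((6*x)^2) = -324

Step 1. [-((6*x)^2) = -324] flip signs both sides, so neg: (6*x)^2 = 324.
Step 2. [(6*x)^2 = 324] √ both sides: 324 ≥ 0 gives two branches. So sqrt: 6*x = 18 or -18.
Step 3. [6*x = 18 or -18] divide by the outer 6. So div: x = 3 or -3.

Answer: x ∈ {-3, 3}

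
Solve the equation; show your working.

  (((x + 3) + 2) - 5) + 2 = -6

Step 1. [(((x + 3) + 2) - 5) + 2 = -6] 2 comes off first (subtract 2) ⇒ sub: ((x + 3) + 2) - 5 = -8.
Step 2. [((x + 3) + 2) - 5 = -8] the outer -5 inverts by adding 5, so sub: (x + 3) + 2 = -3.
Step 3. [(x + 3) + 2 = -3] peel the +2: subtract 2 from each side. So sub: x + 3 = -5.
Step 4. [x + 3 = -5] subtract 3: x sits inside (… + 3). So sub: x = -8.

Answer: x ∈ {-8}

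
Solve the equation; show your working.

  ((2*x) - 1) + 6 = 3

Step 1. [((2*x) - 1) + 6 = 3] subtract 6: x sits inside (… + 6). So sub: (2*x) - 1 = -3.
Step 2. [(2*x) - 1 = -3] the outer -1 inverts by adding 1, so sub: 2*x = -2.
Step 3. [2*x = -2] LHS = 2·(…); ÷2 both sides ⇒ div: x = -1.

Answer: x ∈ {-1}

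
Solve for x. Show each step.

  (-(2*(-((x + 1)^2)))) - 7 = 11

Step 1. [(-(2*(-((x + 1)^2)))) - 7 = 11] peel the -7: add 7 from each side ⇒ sub: -(2*(-((x + 1)^2))) = 18.
Step 2. [-(2*(-((x + 1)^2))) = 18] leading − — multiply by −1 ⇒ neg: 2*(-((x + 1)^2)) = -18.
Step 3. [2*(-((x + 1)^2)) = -18] 2·(inner) — divide through by 2. So div: -((x + 1)^2) = -9.
Step 4. [-((x + 1)^2) = -9] flip signs both sides. So neg: (x + 1)^2 = 9.
Step 5. [(x + 1)^2 = 9] √ both sides: 9 ≥ 0 gives two branches, so sqrt: x + 1 = 3 or -3.
Step 6. [x + 1 = 3 or -3] 1 comes off first (subtract 1) ⇒ sub: x = 2 or -4.

Answer: x ∈ {-4, 2}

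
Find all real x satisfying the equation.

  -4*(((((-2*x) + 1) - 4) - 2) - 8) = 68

Step 1. [-4*(((((-2*x) + 1) - 4) - 2) - 8) = 68] -4 out front; divide by -4 ⇒ div: ((((-2*x) + 1) - 4) - 2) - 8 = -17.
Step 2. [((((-2*x) + 1) - 4) - 2) - 8 = -17] peel the -8: add 8 from each side. So sub: (((-2*x) + 1) - 4) - 2 = -9.
Step 3. [(((-2*x) + 1) - 4) - 2 = -9] the outer -2 inverts by adding 2 ⇒ sub: ((-2*x) + 1) - 4 = -7.
Step 4. [((-2*x) + 1) - 4 = -7] peel the -4: add 4 from each side. So sub: (-2*x) + 1 = -3.
Step 5. [(-2*x) + 1 = -3] the outer +1 inverts by subtracting 1. So sub: -2*x = -4.
Step 6. [-2*x = -4] leading coefficient -2: divide by -2. So div: x = 2.

Answer: x ∈ {2}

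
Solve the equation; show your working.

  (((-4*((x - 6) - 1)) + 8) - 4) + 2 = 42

Step 1. [(((-4*((x - 6) - 1)) + 8) - 4) + 2 = 42] peel the +2: subtract 2 from each side. So sub: ((-4*((x - 6) - 1)) + 8) - 4 = 40.
Step 2. [((-4*((x - 6) - 1)) + 8) - 4 = 40] -4 is outermost — add 4 both sides ⇒ sub: (-4*((x - 6) - 1)) + 8 = 44.
Step 3. [(-4*((x - 6) - 1)) + 8 = 44] +8 is outermost — subtract 8 both sides ⇒ sub: -4*((x - 6) - 1) = 36.
Step 4. [-4*((x - 6) - 1) = 36] -4 out front; divide by -4 ⇒ div: (x - 6) - 1 = -9.
Step 5. [(x - 6) - 1 = -9] the outer -1 inverts by adding 1, so sub: x - 6 = -8.
Step 6. [x - 6 = -8] peel the -6: add 6 from each side. So sub: x = -2.

Answer: x ∈ {-2}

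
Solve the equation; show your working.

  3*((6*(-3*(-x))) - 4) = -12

Step 1. [3*((6*(-3*(-x))) - 4) = -12] LHS = 3·(…); ÷3 both sides. So div: (6*(-3*(-x))) - 4 = -4.
Step 2. [(6*(-3*(-x))) - 4 = -4] the outer -4 inverts by adding 4. So sub: 6*(-3*(-x)) = 0.
Step 3. [6*(-3*(-x)) = 0] leading coefficient 6: divide by 6, so div: -3*(-x) = 0.
Step 4. [-3*(-x) = 0] -3·(inner) — divide through by -3, so div: -x = 0.
Step 5. [-x = 0] leading − — multiply by −1 ⇒ neg: x = 0.

Answer: x ∈ {0}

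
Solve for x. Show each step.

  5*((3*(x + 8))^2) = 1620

Step 1. [5*((3*(x + 8))^2) = 1620] 5 out front; divide by 5, so div: (3*(x + 8))^2 = 324.
Step 2. [(3*(x + 8))^2 = 324] 324 ≥ 0, LHS is (·)² — take ±√ ⇒ sqrt: 3*(x + 8) = 18 or -18.
Step 3. [3*(x + 8) = 18 or -18] LHS = 3·(…); ÷3 both sides. So div: x + 8 = 6 or -6.
Step 4. [x + 8 = 6 or -6] 8 comes off first (subtract 8) ⇒ sub: x = -2 or -14.

Answer: x ∈ {-14, -2}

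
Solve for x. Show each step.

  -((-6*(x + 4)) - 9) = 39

Step 1. [-((-6*(x + 4)) - 9) = 39] leading − — multiply by −1, so neg: (-6*(x + 4)) - 9 = -39.
Step 2. [(-6*(x + 4)) - 9 = -39] -9 is outermost — add 9 both sides ⇒ sub: -6*(x + 4) = -30.
Step 3. [-6*(x + 4) = -30] LHS = -6·(…); ÷-6 both sides. So div: x + 4 = 5.
Step 4. [x + 4 = 5] the outer +4 inverts by subtracting 4. So sub: x = 1.

Answer: x ∈ {1}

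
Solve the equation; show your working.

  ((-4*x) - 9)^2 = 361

Step 1. [((-4*x) - 9)^2 = 361] √ both sides: 361 ≥ 0 gives two branches. So sqrt: (-4*x) - 9 = 19 or -19.
Step 2. [(-4*x) - 9 = 19 or -19] 9 comes off first (add 9). So sub: -4*x = 28 or -10.
Step 3. [-4*x = 28 or -10] leading coefficient -4: divide by -4, so div: x = -7 or 5/2.

Answer: x ∈ {-7, 5/2}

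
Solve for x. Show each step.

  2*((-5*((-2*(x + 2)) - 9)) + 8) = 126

Step 1. [2*((-5*((-2*(x + 2)) - 9)) + 8) = 126] 2·(inner) — divide through by 2, so div: (-5*((-2*(x + 2)) - 9)) + 8 = 63.
Step 2. [(-5*((-2*(x + 2)) - 9)) + 8 = 63] 8 comes off first (subtract 8). So sub: -5*((-2*(x + 2)) - 9) = 55.
Step 3. [-5*((-2*(x + 2)) - 9) = 55] LHS = -5·(…); ÷-5 both sides. So div: (-2*(x + 2)) - 9 = -11.
Step 4. [(-2*(x + 2)) - 9 = -11] 9 comes off first (add 9) ⇒ sub: -2*(x + 2) = -2.
Step 5. [-2*(x + 2) = -2] -2 out front; divide by -2 ⇒ div: x + 2 = 1.
Step 6. [x + 2 = 1] +2 is outermost — subtract 2 both sides, so sub: x = -1.

Answer: x ∈ {-1}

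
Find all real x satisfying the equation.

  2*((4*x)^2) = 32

Step 1. [2*((4*x)^2) = 32] leading coefficient 2: divide by 2 ⇒ div: (4*x)^2 = 16.
Step 2. [(4*x)^2 = 16] 16 ≥ 0, LHS is (·)² — take ±√. So sqrt: 4*x = 4 or -4.
Step 3. [4*x = 4 or -4] 4·(inner) — divide through by 4 ⇒ div: x = 1 or -1.

Answer: x ∈ {-1, 1}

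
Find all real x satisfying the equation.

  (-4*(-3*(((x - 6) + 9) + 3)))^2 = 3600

Step 1. [(-4*(-3*(((x - 6) + 9) + 3)))^2 = 3600] √ both sides: 3600 ≥ 0 gives two branches, so sqrt: -4*(-3*(((x - 6) + 9) + 3)) = 60 or -60.
Step 2. [-4*(-3*(((x - 6) + 9) + 3)) = 60 or -60] -4 out front; divide by -4 ⇒ div: -3*(((x - 6) + 9) + 3) = -15 or 15.
Step 3. [-3*(((x - 6) + 9) + 3) = -15 or 15] leading coefficient -3: divide by -3 ⇒ div: ((x - 6) + 9) + 3 = 5 or -5.
Step 4. [((x - 6) + 9) + 3 = 5 or -5] +3 is outermost — subtract 3 both sides. So sub: (x - 6) + 9 = 2 or -8.
Step 5. [(x - 6) + 9 = 2 or -8] +9 is outermost — subtract 9 both sides, so sub: x - 6 = -7 or -17.
Step 6. [x - 6 = -7 or -17] -6 is outermost — add 6 both sides, so sub: x = -1 or -11.

Answer: x ∈ {-11, -1}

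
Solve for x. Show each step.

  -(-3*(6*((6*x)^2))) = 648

Step 1. [-(-3*(6*((6*x)^2))) = 648] flip signs both sides. So neg: -3*(6*((6*x)^2)) = -648.
Step 2. [-3*(6*((6*x)^2)) = -648] LHS = -3·(…); ÷-3 both sides, so div: 6*((6*x)^2) = 216.
Step 3. [6*((6*x)^2) = 216] divide by the outer 6 ⇒ div: (6*x)^2 = 36.
Step 4. [(6*x)^2 = 36] √ both sides: 36 ≥ 0 gives two branches, so sqrt: 6*x = 6 or -6.
Step 5. [6*x = 6 or -6] LHS = 6·(…); ÷6 both sides ⇒ div: x = 1 or -1.

Answer: x ∈ {-1, 1}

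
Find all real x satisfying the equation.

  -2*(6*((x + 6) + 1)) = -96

Step 1. [-2*(6*((x + 6) + 1)) = -96] divide by the outer -2, so div: 6*((x + 6) + 1) = 48.
Step 2. [6*((x + 6) + 1) = 48] leading coefficient 6: divide by 6. So div: (x + 6) + 1 = 8.
Step 3. [(x + 6) + 1 = 8] +1 is outermost — subtract 1 both sides ⇒ sub: x + 6 = 7.
Step 4. [x + 6 = 7] peel the +6: subtract 6 from each side. So sub: x = 1.

Answer: x ∈ {1}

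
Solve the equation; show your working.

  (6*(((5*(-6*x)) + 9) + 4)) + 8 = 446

Step 1. [(6*(((5*(-6*x)) + 9) + 4)) + 8 = 446] +8 is outermost — subtract 8 both sides ⇒ sub: 6*(((5*(-6*x)) + 9) + 4) = 438.
Step 2. [6*(((5*(-6*x)) + 9) + 4) = 438] 6 out front; divide by 6, so div: ((5*(-6*x)) + 9) + 4 = 73.
Step 3. [((5*(-6*x)) + 9) + 4 = 73] +4 is outermost — subtract 4 both sides, so sub: (5*(-6*x)) + 9 = 69.
Step 4. [(5*(-6*x)) + 9 = 69] the outer +9 inverts by subtracting 9 ⇒ sub: 5*(-6*x) = 60.
Step 5. [5*(-6*x) = 60] LHS = 5·(…); ÷5 both sides, so div: -6*x = 12.
Step 6. [-6*x = 12] LHS = -6·(…); ÷-6 both sides ⇒ div: x = -2.

Answer: x ∈ {-2}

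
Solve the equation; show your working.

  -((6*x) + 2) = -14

Step 1. [-((6*x) + 2) = -14] leading − — multiply by −1, so neg: (6*x) + 2 = 14.
Step 2. [(6*x) + 2 = 14] subtract 2: x sits inside (… + 2). So sub: 6*x = 12.
Step 3. [6*x = 12] leading coefficient 6: divide by 6 ⇒ div: x = 2.

Answer: x ∈ {2}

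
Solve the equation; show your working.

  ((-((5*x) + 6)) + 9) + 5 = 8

Step 1. [((-((5*x) + 6)) + 9) + 5 = 8] peel the +5: subtract 5 from each side, so sub: (-((5*x) + 6)) + 9 = 3.
Step 2. [(-((5*x) + 6)) + 9 = 3] 9 comes off first (subtract 9). So sub: -((5*x) + 6) = -6.
Step 3. [-((5*x) + 6) = -6] LHS negated; negate both sides ⇒ neg: (5*x) + 6 = 6.
Step 4. [(5*x) + 6 = 6] the outer +6 inverts by subtracting 6, so sub: 5*x = 0.
Step 5. [5*x = 0] 5·(inner) — divide through by 5, so div: x = 0.

Answer: x ∈ {0}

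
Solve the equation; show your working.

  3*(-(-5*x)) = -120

Step 1. [3*(-(-5*x)) = -120] 3·(inner) — divide through by 3 ⇒ div: -(-5*x) = -40.
Step 2. [-(-5*x) = -40] LHS negated; negate both sides ⇒ neg: -5*x = 40.
Step 3. [-5*x = 40] LHS = -5·(…); ÷-5 both sides, so div: x = -8.

Answer: x ∈ {-8}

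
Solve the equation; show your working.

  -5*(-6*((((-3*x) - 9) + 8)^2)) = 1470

Step 1. [-5*(-6*((((-3*x) - 9) + 8)^2)) = 1470] divide by the outer -5. So div: -6*((((-3*x) - 9) + 8)^2) = -294.
Step 2. [-6*((((-3*x) - 9) + 8)^2) = -294] leading coefficient -6: divide by -6. So div: (((-3*x) - 9) + 8)^2 = 49.
Step 3. [(((-3*x) - 9) + 8)^2 = 49] LHS squared, RHS 49 ≥ 0: apply √ (±), so sqrt: ((-3*x) - 9) + 8 = 7 or -7.
Step 4. [((-3*x) - 9) + 8 = 7 or -7] 8 comes off first (subtract 8) ⇒ sub: (-3*x) - 9 = -1 or -15.
Step 5. [(-3*x) - 9 = -1 or -15] 9 comes off first (add 9) ⇒ sub: -3*x = 8 or -6.
Step 6. [-3*x = 8 or -6] -3·(inner) — divide through by -3, so div: x = -8/3 or 2.

Answer: x ∈ {-8/3, 2}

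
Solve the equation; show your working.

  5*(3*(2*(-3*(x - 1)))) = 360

Step 1. [5*(3*(2*(-3*(x - 1)))) = 360] 5·(inner) — divide through by 5 ⇒ div: 3*(2*(-3*(x - 1))) = 72.
Step 2. [3*(2*(-3*(x - 1))) = 72] LHS = 3·(…); ÷3 both sides, so div: 2*(-3*(x - 1)) = 24.
Step 3. [2*(-3*(x - 1)) = 24] LHS = 2·(…); ÷2 both sides, so div: -3*(x - 1) = 12.
Step 4. [-3*(x - 1) = 12] divide by the outer -3, so div: x - 1 = -4.
Step 5. [x - 1 = -4] add 1: x sits inside (… - 1) ⇒ sub: x = -3.

Answer: x ∈ {-3}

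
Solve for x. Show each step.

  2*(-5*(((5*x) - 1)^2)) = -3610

Step 1. [2*(-5*(((5*x) - 1)^2)) = -3610] LHS = 2·(…); ÷2 both sides. So div: -5*(((5*x) - 1)^2) = -1805.
Step 2. [-5*(((5*x) - 1)^2) = -1805] -5·(inner) — divide through by -5, so div: ((5*x) - 1)^2 = 361.
Step 3. [((5*x) - 1)^2 = 361] LHS squared, RHS 361 ≥ 0: apply √ (±), so sqrt: (5*x) - 1 = 19 or -19.
Step 4. [(5*x) - 1 = 19 or -19] 1 comes off first (add 1). So sub: 5*x = 20 or -18.
Step 5. [5*x = 20 or -18] 5·(inner) — divide through by 5 ⇒ div: x = 4 or -18/5.

Answer: x ∈ {-18/5, 4}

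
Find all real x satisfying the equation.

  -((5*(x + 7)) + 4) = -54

Step 1. [-((5*(x + 7)) + 4) = -54] leading − — multiply by −1. So neg: (5*(x + 7)) + 4 = 54.
Step 2. [(5*(x + 7)) + 4 = 54] the outer +4 inverts by subtracting 4. So sub: 5*(x + 7) = 50.
Step 3. [5*(x + 7) = 50] 5·(inner) — divide through by 5, so div: x + 7 = 10.
Step 4. [x + 7 = 10] subtract 7: x sits inside (… + 7), so sub: x = 3.

Answer: x ∈ {3}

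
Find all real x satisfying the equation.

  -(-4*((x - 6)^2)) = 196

Step 1. [-(-4*((x - 6)^2)) = 196] leading − — multiply by −1, so neg: -4*((x - 6)^2) = -196.
Step 2. [-4*((x - 6)^2) = -196] -4 out front; divide by -4, so div: (x - 6)^2 = 49.
Step 3. [(x - 6)^2 = 49] 49 ≥ 0, LHS is (·)² — take ±√ ⇒ sqrt: x - 6 = 7 or -7.
Step 4. [x - 6 = 7 or -7] -6 is outermost — add 6 both sides. So sub: x = 13 or -1.

Answer: x ∈ {-1, 13}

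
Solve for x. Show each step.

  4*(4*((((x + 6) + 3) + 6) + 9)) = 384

Step 1. [4*(4*((((x + 6) + 3) + 6) + 9)) = 384] LHS = 4·(…); ÷4 both sides. So div: 4*((((x + 6) + 3) + 6) + 9) = 96.
Step 2. [4*((((x + 6) + 3) + 6) + 9) = 96] LHS = 4·(…); ÷4 both sides, so div: (((x + 6) + 3) + 6) + 9 = 24.
Step 3. [(((x + 6) + 3) + 6) + 9 = 24] +9 is outermost — subtract 9 both sides. So sub: ((x + 6) + 3) + 6 = 15.
Step 4. [((x + 6) + 3) + 6 = 15] peel the +6: subtract 6 from each side, so sub: (x + 6) + 3 = 9.
Step 5. [(x + 6) + 3 = 9] the outer +3 inverts by subtracting 3 ⇒ sub: x + 6 = 6.
Step 6. [x + 6 = 6] subtract 6: x sits inside (… + 6). So sub: x = 0.

Answer: x ∈ {0}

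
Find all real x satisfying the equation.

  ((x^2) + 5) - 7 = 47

Step 1. [((x^2) + 5) - 7 = 47] add 7: x sits inside (… - 7). So sub: (x^2) + 5 = 54.
Step 2. [(x^2) + 5 = 54] peel the +5: subtract 5 from each side ⇒ sub: x^2 = 49.
Step 3. [x^2 = 49] LHS squared, RHS 49 ≥ 0: apply √ (±), so sqrt: x = 7 or -7.

Answer: x ∈ {-7, 7}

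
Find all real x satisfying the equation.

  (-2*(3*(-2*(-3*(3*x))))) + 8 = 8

Step 1. [(-2*(3*(-2*(-3*(3*x))))) + 8 = 8] subtract 8: x sits inside (… + 8) ⇒ sub: -2*(3*(-2*(-3*(3*x)))) = 0.
Step 2. [-2*(3*(-2*(-3*(3*x)))) = 0] leading coefficient -2: divide by -2. So div: 3*(-2*(-3*(3*x))) = 0.
Step 3. [3*(-2*(-3*(3*x))) = 0] 3·(inner) — divide through by 3 ⇒ div: -2*(-3*(3*x)) = 0.
Step 4. [-2*(-3*(3*x)) = 0] LHS = -2·(…); ÷-2 both sides, so div: -3*(3*x) = 0.
Step 5. [-3*(3*x) = 0] -3 out front; divide by -3. So div: 3*x = 0.
Step 6. [3*x = 0] 3 out front; divide by 3 ⇒ div: x = 0.

Answer: x ∈ {0}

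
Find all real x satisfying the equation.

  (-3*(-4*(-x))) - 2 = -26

Step 1. [(-3*(-4*(-x))) - 2 = -26] the outer -2 inverts by adding 2 ⇒ sub: -3*(-4*(-x)) = -24.
Step 2. [-3*(-4*(-x)) = -24] divide by the outer -3. So div: -4*(-x) = 8.
Step 3. [-4*(-x) = 8] -4·(inner) — divide through by -4 ⇒ div: -x = -2.
Step 4. [-x = -2] flip signs both sides ⇒ neg: x = 2.

Answer: x ∈ {2}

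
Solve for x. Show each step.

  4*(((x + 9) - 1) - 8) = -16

Step 1. [4*(((x + 9) - 1) - 8) = -16] LHS = 4·(…); ÷4 both sides ⇒ div: ((x + 9) - 1) - 8 = -4.
Step 2. [((x + 9) - 1) - 8 = -4] the outer -8 inverts by adding 8, so sub: (x + 9) - 1 = 4.
Step 3. [(x + 9) - 1 = 4] the outer -1 inverts by adding 1, so sub: x + 9 = 5.
Step 4. [x + 9 = 5] +9 is outermost — subtract 9 both sides. So sub: x = -4.

Answer: x ∈ {-4}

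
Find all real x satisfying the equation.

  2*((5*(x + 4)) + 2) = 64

Step 1. [2*((5*(x + 4)) + 2) = 64] divide by the outer 2, so div: (5*(x + 4)) + 2 = 32.
Step 2. [(5*(x + 4)) + 2 = 32] 2 comes off first (subtract 2), so sub: 5*(x + 4) = 30.
Step 3. [5*(x + 4) = 30] LHS = 5·(…); ÷5 both sides, so div: x + 4 = 6.
Step 4. [x + 4 = 6] 4 comes off first (subtract 4). So sub: x = 2.

Answer: x ∈ {2}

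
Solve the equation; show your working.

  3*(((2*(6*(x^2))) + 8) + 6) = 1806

Step 1. [3*(((2*(6*(x^2))) + 8) + 6) = 1806] 3 out front; divide by 3 ⇒ div: ((2*(6*(x^2))) + 8) + 6 = 602.
Step 2. [((2*(6*(x^2))) + 8) + 6 = 602] the outer +6 inverts by subtracting 6 ⇒ sub: (2*(6*(x^2))) + 8 = 596.
Step 3. [(2*(6*(x^2))) + 8 = 596] 2 divides every term; factor it out. So factor: (6*(x^2)) + 4 = 298.
Step 4. [(6*(x^2)) + 4 = 298] peel the +4: subtract 4 from each side. So sub: 6*(x^2) = 294.
Step 5. [6*(x^2) = 294] LHS = 6·(…); ÷6 both sides ⇒ div: x^2 = 49.
Step 6. [x^2 = 49] LHS squared, RHS 49 ≥ 0: apply √ (±) ⇒ sqrt: x = 7 or -7.

Answer: x ∈ {-7, 7}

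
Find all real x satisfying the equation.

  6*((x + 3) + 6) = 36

Step 1. [6*((x + 3) + 6) = 36] divide by the outer 6. So div: (x + 3) + 6 = 6.
Step 2. [(x + 3) + 6 = 6] +6 is outermost — subtract 6 both sides, so sub: x + 3 = 0.
Step 3. [x + 3 = 0] subtract 3: x sits inside (… + 3) ⇒ sub: x = -3.

Answer: x ∈ {-3}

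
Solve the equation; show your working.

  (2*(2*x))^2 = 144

Step 1. [(2*(2*x))^2 = 144] LHS squared, RHS 144 ≥ 0: apply √ (±). So sqrt: 2*(2*x) = 12 or -12.
Step 2. [2*(2*x) = 12 or -12] 2·(inner) — divide through by 2 ⇒ div: 2*x = 6 or -6.
Step 3. [2*x = 6 or -6] leading coefficient 2: divide by 2. So div: x = 3 or -3.

Answer: x ∈ {-3, 3}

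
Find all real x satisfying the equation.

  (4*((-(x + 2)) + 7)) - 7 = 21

Step 1. [(4*((-(x + 2)) + 7)) - 7 = 21] peel the -7: add 7 from each side, so sub: 4*((-(x + 2)) + 7) = 28.
Step 2. [4*((-(x + 2)) + 7) = 28] LHS = 4·(…); ÷4 both sides ⇒ div: (-(x + 2)) + 7 = 7.
Step 3. [(-(x + 2)) + 7 = 7] subtract 7: x sits inside (… + 7), so sub: -(x + 2) = 0.
Step 4. [-(x + 2) = 0] flip signs both sides ⇒ neg: x + 2 = 0.
Step 5. [x + 2 = 0] 2 comes off first (subtract 2) ⇒ sub: x = -2.

Answer: x ∈ {-2}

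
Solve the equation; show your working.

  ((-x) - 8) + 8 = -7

Step 1. [((-x) - 8) + 8 = -7] subtract 8: x sits inside (… + 8), so sub: (-x) - 8 = -15.
Step 2. [(-x) - 8 = -15] the outer -8 inverts by adding 8, so sub: -x = -7.
Step 3. [-x = -7] flip signs both sides ⇒ neg: x = 7.

Answer: x ∈ {7}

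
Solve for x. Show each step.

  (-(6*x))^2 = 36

Step 1. [(-(6*x))^2 = 36] 36 ≥ 0, LHS is (·)² — take ±√, so sqrt: -(6*x) = 6 or -6.
Step 2. [-(6*x) = 6 or -6] flip signs both sides. So neg: 6*x = -6 or 6.
Step 3. [6*x = -6 or 6] LHS = 6·(…); ÷6 both sides ⇒ div: x = -1 or 1.

Answer: x ∈ {-1, 1}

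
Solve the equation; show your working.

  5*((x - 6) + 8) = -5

Step 1. [5*((x - 6) + 8) = -5] 5·(inner) — divide through by 5. So div: (x - 6) + 8 = -1.
Step 2. [(x - 6) + 8 = -1] subtract 8: x sits inside (… + 8) ⇒ sub: x - 6 = -9.
Step 3. [x - 6 = -9] the outer -6 inverts by adding 6 ⇒ sub: x = -3.

Answer: x ∈ {-3}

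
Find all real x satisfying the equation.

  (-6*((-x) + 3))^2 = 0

Step 1. [(-6*((-x) + 3))^2 = 0] 0 ≥ 0, LHS is (·)² — take ±√ ⇒ sqrt: -6*((-x) + 3) = 0.
Step 2. [-6*((-x) + 3) = 0] divide by the outer -6. So div: (-x) + 3 = 0.
Step 3. [(-x) + 3 = 0] peel the +3: subtract 3 from each side. So sub: -x = -3.
Step 4. [-x = -3] leading − — multiply by −1. So neg: x = 3.

Answer: x ∈ {3}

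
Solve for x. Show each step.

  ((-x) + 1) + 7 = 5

Step 1. [((-x) + 1) + 7 = 5] +7 is outermost — subtract 7 both sides ⇒ sub: (-x) + 1 = -2.
Step 2. [(-x) + 1 = -2] 1 comes off first (subtract 1), so sub: -x = -3.
Step 3. [-x = -3] leading − — multiply by −1, so neg: x = 3.

Answer: x ∈ {3}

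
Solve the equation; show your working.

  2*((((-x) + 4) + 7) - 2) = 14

Step 1. [2*((((-x) + 4) + 7) - 2) = 14] divide by the outer 2. So div: (((-x) + 4) + 7) - 2 = 7.
Step 2. [(((-x) + 4) + 7) - 2 = 7] 2 comes off first (add 2). So sub: ((-x) + 4) + 7 = 9.
Step 3. [((-x) + 4) + 7 = 9] the outer +7 inverts by subtracting 7. So sub: (-x) + 4 = 2.
Step 4. [(-x) + 4 = 2] the outer +4 inverts by subtracting 4 ⇒ sub: -x = -2.
Step 5. [-x = -2] flip signs both sides, so neg: x = 2.

Answer: x ∈ {2}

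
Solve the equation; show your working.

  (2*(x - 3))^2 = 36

Step 1. [(2*(x - 3))^2 = 36] √ both sides: 36 ≥ 0 gives two branches, so sqrt: 2*(x - 3) = 6 or -6.
Step 2. [2*(x - 3) = 6 or -6] leading coefficient 2: divide by 2 ⇒ div: x - 3 = 3 or -3.
Step 3. [x - 3 = 3 or -3] add 3: x sits inside (… - 3), so sub: x = 6 or 0.

Answer: x ∈ {0, 6}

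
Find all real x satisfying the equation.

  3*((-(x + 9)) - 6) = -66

Step 1. [3*((-(x + 9)) - 6) = -66] divide by the outer 3. So div: (-(x + 9)) - 6 = -22.
Step 2. [(-(x + 9)) - 6 = -22] the outer -6 inverts by adding 6, so sub: -(x + 9) = -16.
Step 3. [-(x + 9) = -16] flip signs both sides, so neg: x + 9 = 16.
Step 4. [x + 9 = 16] peel the +9: subtract 9 from each side, so sub: x = 7.

Answer: x ∈ {7}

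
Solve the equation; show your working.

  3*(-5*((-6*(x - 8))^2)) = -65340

Step 1. [3*(-5*((-6*(x - 8))^2)) = -65340] 3 out front; divide by 3, so div: -5*((-6*(x - 8))^2) = -21780.
Step 2. [-5*((-6*(x - 8))^2) = -21780] -5·(inner) — divide through by -5. So div: (-6*(x - 8))^2 = 4356.
Step 3. [(-6*(x - 8))^2 = 4356] LHS squared, RHS 4356 ≥ 0: apply √ (±). So sqrt: -6*(x - 8) = 66 or -66.
Step 4. [-6*(x - 8) = 66 or -66] divide by the outer -6, so div: x - 8 = -11 or 11.
Step 5. [x - 8 = -11 or 11] the outer -8 inverts by adding 8, so sub: x = -3 or 19.

Answer: x ∈ {-3, 19}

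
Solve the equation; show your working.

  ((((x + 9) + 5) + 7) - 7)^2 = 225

Step 1. [((((x + 9) + 5) + 7) - 7)^2 = 225] √ both sides: 225 ≥ 0 gives two branches. So sqrt: (((x + 9) + 5) + 7) - 7 = 15 or -15.
Step 2. [(((x + 9) + 5) + 7) - 7 = 15 or -15] peel the -7: add 7 from each side, so sub: ((x + 9) + 5) + 7 = 22 or -8.
Step 3. [((x + 9) + 5) + 7 = 22 or -8] peel the +7: subtract 7 from each side. So sub: (x + 9) + 5 = 15 or -15.
Step 4. [(x + 9) + 5 = 15 or -15] the outer +5 inverts by subtracting 5 ⇒ sub: x + 9 = 10 or -20.
Step 5. [x + 9 = 10 or -20] +9 is outermost — subtract 9 both sides. So sub: x = 1 or -29.

Answer: x ∈ {-29, 1}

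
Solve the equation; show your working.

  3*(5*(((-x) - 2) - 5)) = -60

Step 1. [3*(5*(((-x) - 2) - 5)) = -60] 3 out front; divide by 3. So div: 5*(((-x) - 2) - 5) = -20.
Step 2. [5*(((-x) - 2) - 5) = -20] LHS = 5·(…); ÷5 both sides ⇒ div: ((-x) - 2) - 5 = -4.
Step 3. [((-x) - 2) - 5 = -4] 5 comes off first (add 5), so sub: (-x) - 2 = 1.
Step 4. [(-x) - 2 = 1] peel the -2: add 2 from each side. So sub: -x = 3.
Step 5. [-x = 3] flip signs both sides ⇒ neg: x = -3.

Answer: x ∈ {-3}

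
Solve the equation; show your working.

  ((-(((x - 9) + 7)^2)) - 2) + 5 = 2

Step 1. [((-(((x - 9) + 7)^2)) - 2) + 5 = 2] the outer +5 inverts by subtracting 5, so sub: (-(((x - 9) + 7)^2)) - 2 = -3.
Step 2. [(-(((x - 9) + 7)^2)) - 2 = -3] peel the -2: add 2 from each side. So sub: -(((x - 9) + 7)^2) = -1.
Step 3. [-(((x - 9) + 7)^2) = -1] LHS negated; negate both sides ⇒ neg: ((x - 9) + 7)^2 = 1.
Step 4. [((x - 9) + 7)^2 = 1] 1 ≥ 0, LHS is (·)² — take ±√, so sqrt: (x - 9) + 7 = 1 or -1.
Step 5. [(x - 9) + 7 = 1 or -1] peel the +7: subtract 7 from each side ⇒ sub: x - 9 = -6 or -8.
Step 6. [x - 9 = -6 or -8] the outer -9 inverts by adding 9 ⇒ sub: x = 3 or 1.

Answer: x ∈ {1, 3}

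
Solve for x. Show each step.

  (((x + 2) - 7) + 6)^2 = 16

Step 1. [(((x + 2) - 7) + 6)^2 = 16] 16 ≥ 0, LHS is (·)² — take ±√, so sqrt: ((x + 2) - 7) + 6 = 4 or -4.
Step 2. [((x + 2) - 7) + 6 = 4 or -4] peel the +6: subtract 6 from each side, so sub: (x + 2) - 7 = -2 or -10.
Step 3. [(x + 2) - 7 = -2 or -10] the outer -7 inverts by adding 7, so sub: x + 2 = 5 or -3.
Step 4. [x + 2 = 5 or -3] subtract 2: x sits inside (… + 2) ⇒ sub: x = 3 or -5.

Answer: x ∈ {-5, 3}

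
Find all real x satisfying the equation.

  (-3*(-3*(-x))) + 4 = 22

Step 1. [(-3*(-3*(-x))) + 4 = 22] +4 is outermost — subtract 4 both sides, so sub: -3*(-3*(-x)) = 18.
Step 2. [-3*(-3*(-x)) = 18] leading coefficient -3: divide by -3. So div: -3*(-x) = -6.
Step 3. [-3*(-x) = -6] LHS = -3·(…); ÷-3 both sides. So div: -x = 2.
Step 4. [-x = 2] LHS negated; negate both sides, so neg: x = -2.

Answer: x ∈ {-2}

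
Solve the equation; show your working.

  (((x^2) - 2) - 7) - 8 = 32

Step 1. [(((x^2) - 2) - 7) - 8 = 32] the outer -8 inverts by adding 8, so sub: ((x^2) - 2) - 7 = 40.
Step 2. [((x^2) - 2) - 7 = 40] the outer -7 inverts by adding 7 ⇒ sub: (x^2) - 2 = 47.
Step 3. [(x^2) - 2 = 47] the outer -2 inverts by adding 2. So sub: x^2 = 49.
Step 4. [x^2 = 49] LHS squared, RHS 49 ≥ 0: apply √ (±). So sqrt: x = 7 or -7.

Answer: x ∈ {-7, 7}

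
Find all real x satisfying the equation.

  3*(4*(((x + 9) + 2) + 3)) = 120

Step 1. [3*(4*(((x + 9) + 2) + 3)) = 120] LHS = 3·(…); ÷3 both sides ⇒ div: 4*(((x + 9) + 2) + 3) = 40.
Step 2. [4*(((x + 9) + 2) + 3) = 40] divide by the outer 4, so div: ((x + 9) + 2) + 3 = 10.
Step 3. [((x + 9) + 2) + 3 = 10] +3 is outermost — subtract 3 both sides. So sub: (x + 9) + 2 = 7.
Step 4. [(x + 9) + 2 = 7] peel the +2: subtract 2 from each side, so sub: x + 9 = 5.
Step 5. [x + 9 = 5] +9 is outermost — subtract 9 both sides, so sub: x = -4.

Answer: x ∈ {-4}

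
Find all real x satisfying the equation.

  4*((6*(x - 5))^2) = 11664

Step 1. [4*((6*(x - 5))^2) = 11664] 4 out front; divide by 4, so div: (6*(x - 5))^2 = 2916.
Step 2. [(6*(x - 5))^2 = 2916] LHS squared, RHS 2916 ≥ 0: apply √ (±) ⇒ sqrt: 6*(x - 5) = 54 or -54.
Step 3. [6*(x - 5) = 54 or -54] leading coefficient 6: divide by 6, so div: x - 5 = 9 or -9.
Step 4. [x - 5 = 9 or -9] -5 is outermost — add 5 both sides, so sub: x = 14 or -4.

Answer: x ∈ {-4, 14}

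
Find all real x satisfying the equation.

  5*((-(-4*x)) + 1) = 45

Step 1. [5*((-(-4*x)) + 1) = 45] 5·(inner) — divide through by 5. So div: (-(-4*x)) + 1 = 9.
Step 2. [(-(-4*x)) + 1 = 9] peel the +1: subtract 1 from each side, so sub: -(-4*x) = 8.
Step 3. [-(-4*x) = 8] leading − — multiply by −1, so neg: -4*x = -8.
Step 4. [-4*x = -8] leading coefficient -4: divide by -4, so div: x = 2.

Answer: x ∈ {2}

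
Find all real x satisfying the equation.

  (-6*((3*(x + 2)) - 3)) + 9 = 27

Step 1. [(-6*((3*(x + 2)) - 3)) + 9 = 27] +9 is outermost — subtract 9 both sides, so sub: -6*((3*(x + 2)) - 3) = 18.
Step 2. [-6*((3*(x + 2)) - 3) = 18] leading coefficient -6: divide by -6. So div: (3*(x + 2)) - 3 = -3.
Step 3. [(3*(x + 2)) - 3 = -3] the outer -3 inverts by adding 3. So sub: 3*(x + 2) = 0.
Step 4. [3*(x + 2) = 0] 3 out front; divide by 3 ⇒ div: x + 2 = 0.
Step 5. [x + 2 = 0] 2 comes off first (subtract 2) ⇒ sub: x = -2.

Answer: x ∈ {-2}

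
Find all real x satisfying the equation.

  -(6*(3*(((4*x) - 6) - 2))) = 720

Step 1. [-(6*(3*(((4*x) - 6) - 2))) = 720] leading − — multiply by −1 ⇒ neg: 6*(3*(((4*x) - 6) - 2)) = -720.
Step 2. [6*(3*(((4*x) - 6) - 2)) = -720] 6·(inner) — divide through by 6. So div: 3*(((4*x) - 6) - 2) = -120.
Step 3. [3*(((4*x) - 6) - 2) = -120] 3·(inner) — divide through by 3 ⇒ div: ((4*x) - 6) - 2 = -40.
Step 4. [((4*x) - 6) - 2 = -40] -2 is outermost — add 2 both sides. So sub: (4*x) - 6 = -38.
Step 5. [(4*x) - 6 = -38] -6 is outermost — add 6 both sides. So sub: 4*x = -32.
Step 6. [4*x = -32] divide by the outer 4 ⇒ div: x = -8.

Answer: x ∈ {-8}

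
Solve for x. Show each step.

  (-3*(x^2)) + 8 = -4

Step 1. [(-3*(x^2)) + 8 = -4] 8 comes off first (subtract 8). So sub: -3*(x^2) = -12.
Step 2. [-3*(x^2) = -12] leading coefficient -3: divide by -3. So div: x^2 = 4.
Step 3. [x^2 = 4] √ both sides: 4 ≥ 0 gives two branches, so sqrt: x = 2 or -2.

Answer: x ∈ {-2, 2}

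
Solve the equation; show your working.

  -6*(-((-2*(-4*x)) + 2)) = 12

Step 1. [-6*(-((-2*(-4*x)) + 2)) = 12] -6·(inner) — divide through by -6, so div: -((-2*(-4*x)) + 2) = -2.
Step 2. [-((-2*(-4*x)) + 2) = -2] flip signs both sides ⇒ neg: (-2*(-4*x)) + 2 = 2.
Step 3. [(-2*(-4*x)) + 2 = 2] 2 comes off first (subtract 2). So sub: -2*(-4*x) = 0.
Step 4. [-2*(-4*x) = 0] divide by the outer -2, so div: -4*x = 0.
Step 5. [-4*x = 0] -4 out front; divide by -4, so div: x = 0.

Answer: x ∈ {0}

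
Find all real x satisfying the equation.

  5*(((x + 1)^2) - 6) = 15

Step 1. [5*(((x + 1)^2) - 6) = 15] divide by the outer 5, so div: ((x + 1)^2) - 6 = 3.
Step 2. [((x + 1)^2) - 6 = 3] -6 is outermost — add 6 both sides. So sub: (x + 1)^2 = 9.
Step 3. [(x + 1)^2 = 9] √ both sides: 9 ≥ 0 gives two branches. So sqrt: x + 1 = 3 or -3.
Step 4. [x + 1 = 3 or -3] 1 comes off first (subtract 1) ⇒ sub: x = 2 or -4.

Answer: x ∈ {-4, 2}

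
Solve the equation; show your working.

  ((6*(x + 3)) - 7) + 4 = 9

Step 1. [((6*(x + 3)) - 7) + 4 = 9] the outer +4 inverts by subtracting 4. So sub: (6*(x + 3)) - 7 = 5.
Step 2. [(6*(x + 3)) - 7 = 5] -7 is outermost — add 7 both sides. So sub: 6*(x + 3) = 12.
Step 3. [6*(x + 3) = 12] 6·(inner) — divide through by 6 ⇒ div: x + 3 = 2.
Step 4. [x + 3 = 2] 3 comes off first (subtract 3). So sub: x = -1.

Answer: x ∈ {-1}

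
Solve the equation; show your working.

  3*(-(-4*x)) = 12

Step 1. [3*(-(-4*x)) = 12] leading coefficient 3: divide by 3, so div: -(-4*x) = 4.
Step 2. [-(-4*x) = 4] LHS negated; negate both sides ⇒ neg: -4*x = -4.
Step 3. [-4*x = -4] LHS = -4·(…); ÷-4 both sides. So div: x = 1.

Answer: x ∈ {1}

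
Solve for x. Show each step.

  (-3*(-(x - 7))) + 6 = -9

Step 1. [(-3*(-(x - 7))) + 6 = -9] the outer +6 inverts by subtracting 6, so sub: -3*(-(x - 7)) = -15.
Step 2. [-3*(-(x - 7)) = -15] leading coefficient -3: divide by -3. So div: -(x - 7) = 5.
Step 3. [-(x - 7) = 5] LHS negated; negate both sides ⇒ neg: x - 7 = -5.
Step 4. [x - 7 = -5] add 7: x sits inside (… - 7), so sub: x = 2.

Answer: x ∈ {2}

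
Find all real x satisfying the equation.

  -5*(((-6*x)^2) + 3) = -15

Step 1. [-5*(((-6*x)^2) + 3) = -15] LHS = -5·(…); ÷-5 both sides, so div: ((-6*x)^2) + 3 = 3.
Step 2. [((-6*x)^2) + 3 = 3] the outer +3 inverts by subtracting 3 ⇒ sub: (-6*x)^2 = 0.
Step 3. [(-6*x)^2 = 0] √ both sides: 0 ≥ 0 gives two branches. So sqrt: -6*x = 0.
Step 4. [-6*x = 0] divide by the outer -6 ⇒ div: x = 0.

Answer: x ∈ {0}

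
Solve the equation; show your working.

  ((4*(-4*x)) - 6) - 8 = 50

Step 1. [((4*(-4*x)) - 6) - 8 = 50] -8 is outermost — add 8 both sides. So sub: (4*(-4*x)) - 6 = 58.
Step 2. [(4*(-4*x)) - 6 = 58] 6 comes off first (add 6) ⇒ sub: 4*(-4*x) = 64.
Step 3. [4*(-4*x) = 64] divide by the outer 4. So div: -4*x = 16.
Step 4. [-4*x = 16] leading coefficient -4: divide by -4, so div: x = -4.

Answer: x ∈ {-4}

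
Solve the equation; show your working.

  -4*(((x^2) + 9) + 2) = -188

Step 1. [-4*(((x^2) + 9) + 2) = -188] leading coefficient -4: divide by -4 ⇒ div: ((x^2) + 9) + 2 = 47.
Step 2. [((x^2) + 9) + 2 = 47] subtract 2: x sits inside (… + 2), so sub: (x^2) + 9 = 45.
Step 3. [(x^2) + 9 = 45] the outer +9 inverts by subtracting 9, so sub: x^2 = 36.
Step 4. [x^2 = 36] 36 ≥ 0, LHS is (·)² — take ±√, so sqrt: x = 6 or -6.

Answer: x ∈ {-6, 6}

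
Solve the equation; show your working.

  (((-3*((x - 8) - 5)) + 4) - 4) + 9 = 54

Step 1. [(((-3*((x - 8) - 5)) + 4) - 4) + 9 = 54] peel the +9: subtract 9 from each side ⇒ sub: ((-3*((x - 8) - 5)) + 4) - 4 = 45.
Step 2. [((-3*((x - 8) - 5)) + 4) - 4 = 45] the outer -4 inverts by adding 4. So sub: (-3*((x - 8) - 5)) + 4 = 49.
Step 3. [(-3*((x - 8) - 5)) + 4 = 49] peel the +4: subtract 4 from each side. So sub: -3*((x - 8) - 5) = 45.
Step 4. [-3*((x - 8) - 5) = 45] -3·(inner) — divide through by -3. So div: (x - 8) - 5 = -15.
Step 5. [(x - 8) - 5 = -15] the outer -5 inverts by adding 5, so sub: x - 8 = -10.
Step 6. [x - 8 = -10] -8 is outermost — add 8 both sides, so sub: x = -2.

Answer: x ∈ {-2}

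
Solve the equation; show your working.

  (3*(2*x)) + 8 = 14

Step 1. [(3*(2*x)) + 8 = 14] peel the +8: subtract 8 from each side, so sub: 3*(2*x) = 6.
Step 2. [3*(2*x) = 6] leading coefficient 3: divide by 3 ⇒ div: 2*x = 2.
Step 3. [2*x = 2] 2·(inner) — divide through by 2. So div: x = 1.

Answer: x ∈ {1}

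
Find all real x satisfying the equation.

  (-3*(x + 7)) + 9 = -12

Step 1. [(-3*(x + 7)) + 9 = -12] 9 comes off first (subtract 9) ⇒ sub: -3*(x + 7) = -21.
Step 2. [-3*(x + 7) = -21] divide by the outer -3. So div: x + 7 = 7.
Step 3. [x + 7 = 7] the outer +7 inverts by subtracting 7 ⇒ sub: x = 0.

Answer: x ∈ {0}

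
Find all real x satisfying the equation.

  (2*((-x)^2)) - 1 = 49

Step 1. [(2*((-x)^2)) - 1 = 49] 1 comes off first (add 1) ⇒ sub: 2*((-x)^2) = 50.
Step 2. [2*((-x)^2) = 50] LHS = 2·(…); ÷2 both sides, so div: (-x)^2 = 25.
Step 3. [(-x)^2 = 25] 25 ≥ 0, LHS is (·)² — take ±√, so sqrt: -x = 5 or -5.
Step 4. [-x = 5 or -5] leading − — multiply by −1. So neg: x = -5 or 5.

Answer: x ∈ {-5, 5}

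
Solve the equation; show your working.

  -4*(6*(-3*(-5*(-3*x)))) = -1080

Step 1. [-4*(6*(-3*(-5*(-3*x)))) = -1080] leading coefficient -4: divide by -4. So div: 6*(-3*(-5*(-3*x))) = 270.
Step 2. [6*(-3*(-5*(-3*x))) = 270] leading coefficient 6: divide by 6. So div: -3*(-5*(-3*x)) = 45.
Step 3. [-3*(-5*(-3*x)) = 45] LHS = -3·(…); ÷-3 both sides, so div: -5*(-3*x) = -15.
Step 4. [-5*(-3*x) = -15] -5·(inner) — divide through by -5 ⇒ div: -3*x = 3.
Step 5. [-3*x = 3] -3 out front; divide by -3 ⇒ div: x = -1.

Answer: x ∈ {-1}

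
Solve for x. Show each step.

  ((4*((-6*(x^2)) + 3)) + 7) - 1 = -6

Step 1. [((4*((-6*(x^2)) + 3)) + 7) - 1 = -6] the outer -1 inverts by adding 1 ⇒ sub: (4*((-6*(x^2)) + 3)) + 7 = -5.
Step 2. [(4*((-6*(x^2)) + 3)) + 7 = -5] the outer +7 inverts by subtracting 7, so sub: 4*((-6*(x^2)) + 3) = -12.
Step 3. [4*((-6*(x^2)) + 3) = -12] 4·(inner) — divide through by 4, so div: (-6*(x^2)) + 3 = -3.
Step 4. [(-6*(x^2)) + 3 = -3] the outer +3 inverts by subtracting 3, so sub: -6*(x^2) = -6.
Step 5. [-6*(x^2) = -6] -6·(inner) — divide through by -6. So div: x^2 = 1.
Step 6. [x^2 = 1] √ both sides: 1 ≥ 0 gives two branches, so sqrt: x = 1 or -1.

Answer: x ∈ {-1, 1}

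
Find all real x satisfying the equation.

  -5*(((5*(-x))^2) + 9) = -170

Step 1. [-5*(((5*(-x))^2) + 9) = -170] leading coefficient -5: divide by -5, so div: ((5*(-x))^2) + 9 = 34.
Step 2. [((5*(-x))^2) + 9 = 34] 9 comes off first (subtract 9), so sub: (5*(-x))^2 = 25.
Step 3. [(5*(-x))^2 = 25] 25 ≥ 0, LHS is (·)² — take ±√ ⇒ sqrt: 5*(-x) = 5 or -5.
Step 4. [5*(-x) = 5 or -5] leading coefficient 5: divide by 5, so div: -x = 1 or -1.
Step 5. [-x = 1 or -1] flip signs both sides. So neg: x = -1 or 1.

Answer: x ∈ {-1, 1}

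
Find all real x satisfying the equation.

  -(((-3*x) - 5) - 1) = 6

Step 1. [-(((-3*x) - 5) - 1) = 6] flip signs both sides ⇒ neg: ((-3*x) - 5) - 1 = -6.
Step 2. [((-3*x) - 5) - 1 = -6] 1 comes off first (add 1) ⇒ sub: (-3*x) - 5 = -5.
Step 3. [(-3*x) - 5 = -5] add 5: x sits inside (… - 5), so sub: -3*x = 0.
Step 4. [-3*x = 0] divide by the outer -3. So div: x = 0.

Answer: x ∈ {0}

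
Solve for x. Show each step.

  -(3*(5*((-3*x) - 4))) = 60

Step 1. [-(3*(5*((-3*x) - 4))) = 60] leading − — multiply by −1, so neg: 3*(5*((-3*x) - 4)) = -60.
Step 2. [3*(5*((-3*x) - 4)) = -60] 3 out front; divide by 3, so div: 5*((-3*x) - 4) = -20.
Step 3. [5*((-3*x) - 4) = -20] 5·(inner) — divide through by 5. So div: (-3*x) - 4 = -4.
Step 4. [(-3*x) - 4 = -4] 4 comes off first (add 4) ⇒ sub: -3*x = 0.
Step 5. [-3*x = 0] divide by the outer -3. So div: x = 0.

Answer: x ∈ {0}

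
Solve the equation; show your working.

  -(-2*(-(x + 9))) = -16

Step 1. [-(-2*(-(x + 9))) = -16] flip signs both sides. So neg: -2*(-(x + 9)) = 16.
Step 2. [-2*(-(x + 9)) = 16] -2·(inner) — divide through by -2. So div: -(x + 9) = -8.
Step 3. [-(x + 9) = -8] leading − — multiply by −1, so neg: x + 9 = 8.
Step 4. [x + 9 = 8] the outer +9 inverts by subtracting 9, so sub: x = -1.

Answer: x ∈ {-1}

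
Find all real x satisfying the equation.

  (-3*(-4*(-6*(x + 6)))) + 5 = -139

Step 1. [(-3*(-4*(-6*(x + 6)))) + 5 = -139] 5 comes off first (subtract 5) ⇒ sub: -3*(-4*(-6*(x + 6))) = -144.
Step 2. [-3*(-4*(-6*(x + 6))) = -144] LHS = -3·(…); ÷-3 both sides ⇒ div: -4*(-6*(x + 6)) = 48.
Step 3. [-4*(-6*(x + 6)) = 48] -4·(inner) — divide through by -4, so div: -6*(x + 6) = -12.
Step 4. [-6*(x + 6) = -12] -6 out front; divide by -6, so div: x + 6 = 2.
Step 5. [x + 6 = 2] +6 is outermost — subtract 6 both sides ⇒ sub: x = -4.

Answer: x ∈ {-4}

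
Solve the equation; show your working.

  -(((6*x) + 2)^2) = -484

Step 1. [-(((6*x) + 2)^2) = -484] flip signs both sides, so neg: ((6*x) + 2)^2 = 484.
Step 2. [((6*x) + 2)^2 = 484] LHS squared, RHS 484 ≥ 0: apply √ (±), so sqrt: (6*x) + 2 = 22 or -22.
Step 3. [(6*x) + 2 = 22 or -22] the outer +2 inverts by subtracting 2, so sub: 6*x = 20 or -24.
Step 4. [6*x = 20 or -24] LHS = 6·(…); ÷6 both sides ⇒ div: x = 10/3 or -4.

Answer: x ∈ {-4, 10/3}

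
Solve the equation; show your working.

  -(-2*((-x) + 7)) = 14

Step 1. [-(-2*((-x) + 7)) = 14] leading − — multiply by −1, so neg: -2*((-x) + 7) = -14.
Step 2. [-2*((-x) + 7) = -14] divide by the outer -2, so div: (-x) + 7 = 7.
Step 3. [(-x) + 7 = 7] peel the +7: subtract 7 from each side ⇒ sub: -x = 0.
Step 4. [-x = 0] leading − — multiply by −1 ⇒ neg: x = 0.

Answer: x ∈ {0}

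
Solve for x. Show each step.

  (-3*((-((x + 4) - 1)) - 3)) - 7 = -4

Step 1. [(-3*((-((x + 4) - 1)) - 3)) - 7 = -4] add 7: x sits inside (… - 7) ⇒ sub: -3*((-((x + 4) - 1)) - 3) = 3.
Step 2. [-3*((-((x + 4) - 1)) - 3) = 3] leading coefficient -3: divide by -3 ⇒ div: (-((x + 4) - 1)) - 3 = -1.
Step 3. [(-((x + 4) - 1)) - 3 = -1] -3 is outermost — add 3 both sides, so sub: -((x + 4) - 1) = 2.
Step 4. [-((x + 4) - 1) = 2] LHS negated; negate both sides, so neg: (x + 4) - 1 = -2.
Step 5. [(x + 4) - 1 = -2] add 1: x sits inside (… - 1). So sub: x + 4 = -1.
Step 6. [x + 4 = -1] subtract 4: x sits inside (… + 4), so sub: x = -5.

Answer: x ∈ {-5}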